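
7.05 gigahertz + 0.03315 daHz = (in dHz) 7.05e+10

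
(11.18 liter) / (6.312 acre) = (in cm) 4.377e-05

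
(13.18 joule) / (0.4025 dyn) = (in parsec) 1.061e-10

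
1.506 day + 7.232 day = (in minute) 1.258e+04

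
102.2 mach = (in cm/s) 3.48e+06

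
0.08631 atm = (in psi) 1.268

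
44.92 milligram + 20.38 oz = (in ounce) 20.38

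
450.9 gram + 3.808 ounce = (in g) 558.9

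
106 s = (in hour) 0.02944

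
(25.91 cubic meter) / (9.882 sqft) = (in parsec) 9.146e-16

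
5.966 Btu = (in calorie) 1504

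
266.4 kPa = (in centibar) 266.4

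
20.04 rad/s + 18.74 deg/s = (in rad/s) 20.37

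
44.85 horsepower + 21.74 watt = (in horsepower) 44.88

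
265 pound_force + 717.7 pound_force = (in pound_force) 982.7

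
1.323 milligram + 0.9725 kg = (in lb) 2.144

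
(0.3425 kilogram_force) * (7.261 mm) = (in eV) 1.522e+17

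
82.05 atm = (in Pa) 8.314e+06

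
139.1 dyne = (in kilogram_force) 0.0001418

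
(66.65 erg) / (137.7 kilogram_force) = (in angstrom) 49.36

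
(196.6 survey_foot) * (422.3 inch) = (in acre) 0.1588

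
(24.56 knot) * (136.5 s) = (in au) 1.153e-08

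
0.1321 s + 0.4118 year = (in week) 21.47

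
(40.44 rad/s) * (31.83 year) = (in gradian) 2.584e+12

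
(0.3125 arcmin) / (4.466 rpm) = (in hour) 5.399e-08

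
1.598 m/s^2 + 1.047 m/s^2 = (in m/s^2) 2.645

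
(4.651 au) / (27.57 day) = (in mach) 857.8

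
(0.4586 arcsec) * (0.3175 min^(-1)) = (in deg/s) 6.741e-07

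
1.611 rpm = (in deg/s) 9.666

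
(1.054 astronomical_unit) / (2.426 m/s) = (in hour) 1.805e+07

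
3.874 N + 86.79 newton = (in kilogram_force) 9.245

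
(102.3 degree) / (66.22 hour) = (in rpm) 7.152e-05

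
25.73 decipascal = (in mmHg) 0.0193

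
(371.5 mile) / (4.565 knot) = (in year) 0.008073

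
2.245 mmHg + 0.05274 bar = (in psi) 0.8083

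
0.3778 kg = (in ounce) 13.33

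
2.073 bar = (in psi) 30.07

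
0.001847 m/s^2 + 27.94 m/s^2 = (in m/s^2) 27.94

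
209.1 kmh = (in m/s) 58.08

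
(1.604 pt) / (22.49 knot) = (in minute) 8.151e-07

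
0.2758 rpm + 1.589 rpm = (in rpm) 1.865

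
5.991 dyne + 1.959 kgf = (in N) 19.21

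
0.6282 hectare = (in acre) 1.552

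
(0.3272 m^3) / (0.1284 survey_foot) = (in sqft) 89.99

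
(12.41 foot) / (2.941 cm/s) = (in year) 4.078e-06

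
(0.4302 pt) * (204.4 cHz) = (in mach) 9.11e-07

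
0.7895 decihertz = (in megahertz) 7.895e-08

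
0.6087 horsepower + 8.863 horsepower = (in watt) 7063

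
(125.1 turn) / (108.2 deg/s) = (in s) 416.2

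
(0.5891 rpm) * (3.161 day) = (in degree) 9.653e+05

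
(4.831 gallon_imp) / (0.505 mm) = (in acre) 0.01075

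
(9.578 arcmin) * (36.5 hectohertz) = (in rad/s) 10.17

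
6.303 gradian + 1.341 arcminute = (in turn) 0.01582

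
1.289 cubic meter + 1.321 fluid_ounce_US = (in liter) 1289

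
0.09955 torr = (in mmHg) 0.09955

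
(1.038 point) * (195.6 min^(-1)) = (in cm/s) 0.1194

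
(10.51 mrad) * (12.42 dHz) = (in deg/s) 0.7479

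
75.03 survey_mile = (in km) 120.7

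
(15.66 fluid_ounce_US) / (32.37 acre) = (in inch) 1.392e-07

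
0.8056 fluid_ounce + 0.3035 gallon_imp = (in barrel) 0.008828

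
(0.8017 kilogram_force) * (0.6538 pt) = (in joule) 0.001813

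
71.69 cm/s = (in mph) 1.604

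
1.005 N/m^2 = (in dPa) 10.05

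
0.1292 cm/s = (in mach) 3.794e-06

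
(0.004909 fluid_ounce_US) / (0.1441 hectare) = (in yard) 1.102e-10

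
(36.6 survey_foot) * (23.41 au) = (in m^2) 3.907e+13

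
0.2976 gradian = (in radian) 0.004675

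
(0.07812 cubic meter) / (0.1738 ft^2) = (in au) 3.234e-11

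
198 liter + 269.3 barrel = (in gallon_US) 1.136e+04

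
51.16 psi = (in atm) 3.481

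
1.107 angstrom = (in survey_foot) 3.632e-10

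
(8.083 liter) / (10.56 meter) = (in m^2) 0.0007654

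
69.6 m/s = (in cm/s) 6960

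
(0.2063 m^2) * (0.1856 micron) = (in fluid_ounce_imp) 0.001348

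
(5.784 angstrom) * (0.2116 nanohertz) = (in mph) 2.738e-19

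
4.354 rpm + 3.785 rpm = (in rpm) 8.139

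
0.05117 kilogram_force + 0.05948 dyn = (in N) 0.5018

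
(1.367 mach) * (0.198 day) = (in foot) 2.612e+07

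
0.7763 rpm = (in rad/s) 0.08129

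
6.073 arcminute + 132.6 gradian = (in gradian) 132.7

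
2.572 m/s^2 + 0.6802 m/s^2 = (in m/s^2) 3.252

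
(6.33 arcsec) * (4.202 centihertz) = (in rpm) 1.231e-05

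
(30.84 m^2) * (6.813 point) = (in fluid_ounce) 2506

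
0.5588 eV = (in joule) 8.953e-20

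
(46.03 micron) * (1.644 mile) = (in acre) 3.009e-05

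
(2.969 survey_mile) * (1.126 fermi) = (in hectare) 5.38e-16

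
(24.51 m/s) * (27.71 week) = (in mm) 4.108e+11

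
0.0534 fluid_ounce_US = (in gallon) 0.0004172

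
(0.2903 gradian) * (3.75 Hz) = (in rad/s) 0.0171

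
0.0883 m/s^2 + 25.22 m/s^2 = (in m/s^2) 25.31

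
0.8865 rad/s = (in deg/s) 50.79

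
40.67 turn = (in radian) 255.5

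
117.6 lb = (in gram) 5.334e+04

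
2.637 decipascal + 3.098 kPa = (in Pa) 3098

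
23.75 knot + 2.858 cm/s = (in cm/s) 1225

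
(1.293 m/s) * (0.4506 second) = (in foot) 1.912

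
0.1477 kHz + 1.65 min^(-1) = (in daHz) 14.77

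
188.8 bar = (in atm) 186.3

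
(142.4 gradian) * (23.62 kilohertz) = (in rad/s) 5.283e+04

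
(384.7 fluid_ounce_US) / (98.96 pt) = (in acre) 8.053e-05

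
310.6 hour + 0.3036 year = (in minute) 1.782e+05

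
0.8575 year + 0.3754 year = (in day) 450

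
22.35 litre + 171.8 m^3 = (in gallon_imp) 3.78e+04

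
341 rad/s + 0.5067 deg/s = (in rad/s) 341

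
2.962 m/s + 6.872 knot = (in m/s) 6.497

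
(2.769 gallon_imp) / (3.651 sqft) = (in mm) 37.11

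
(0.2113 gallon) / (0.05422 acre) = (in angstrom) 3.645e+04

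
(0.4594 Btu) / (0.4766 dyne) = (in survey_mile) 6.319e+04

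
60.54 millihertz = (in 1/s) 0.06054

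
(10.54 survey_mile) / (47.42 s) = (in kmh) 1288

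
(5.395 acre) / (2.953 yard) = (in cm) 8.086e+05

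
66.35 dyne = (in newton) 0.0006635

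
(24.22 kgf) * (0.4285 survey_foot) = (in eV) 1.936e+20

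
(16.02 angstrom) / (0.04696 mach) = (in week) 1.657e-16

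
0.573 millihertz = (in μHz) 573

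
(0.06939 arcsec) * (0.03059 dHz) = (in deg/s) 5.896e-08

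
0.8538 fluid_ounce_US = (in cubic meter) 2.525e-05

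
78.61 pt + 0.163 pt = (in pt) 78.77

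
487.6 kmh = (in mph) 303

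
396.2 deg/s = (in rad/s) 6.915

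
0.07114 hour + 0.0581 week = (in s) 3.539e+04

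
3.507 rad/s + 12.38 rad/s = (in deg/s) 910.3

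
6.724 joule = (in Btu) 0.006373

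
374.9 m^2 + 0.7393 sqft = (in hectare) 0.0375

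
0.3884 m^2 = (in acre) 9.598e-05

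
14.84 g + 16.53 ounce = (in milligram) 4.835e+05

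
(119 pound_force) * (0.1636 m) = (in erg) 8.66e+08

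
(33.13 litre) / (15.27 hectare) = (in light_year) 2.293e-23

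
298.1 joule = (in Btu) 0.2825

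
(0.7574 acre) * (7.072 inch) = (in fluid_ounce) 1.862e+07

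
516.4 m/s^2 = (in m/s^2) 516.4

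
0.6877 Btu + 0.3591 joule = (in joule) 725.9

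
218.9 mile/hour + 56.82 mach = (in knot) 3.78e+04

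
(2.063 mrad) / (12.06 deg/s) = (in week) 1.621e-08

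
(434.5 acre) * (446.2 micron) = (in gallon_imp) 1.726e+05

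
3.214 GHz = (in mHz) 3.214e+12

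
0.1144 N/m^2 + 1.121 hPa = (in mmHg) 0.8417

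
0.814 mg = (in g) 0.000814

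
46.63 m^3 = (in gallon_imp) 1.026e+04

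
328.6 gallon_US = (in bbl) 7.824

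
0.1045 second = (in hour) 2.903e-05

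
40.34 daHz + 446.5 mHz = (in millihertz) 4.038e+05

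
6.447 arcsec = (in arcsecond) 6.447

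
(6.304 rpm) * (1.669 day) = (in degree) 5.454e+06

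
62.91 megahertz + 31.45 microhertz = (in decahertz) 6.291e+06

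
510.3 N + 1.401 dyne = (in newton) 510.3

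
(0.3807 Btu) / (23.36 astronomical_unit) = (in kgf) 1.172e-11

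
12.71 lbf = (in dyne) 5.654e+06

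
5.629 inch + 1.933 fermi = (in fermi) 1.43e+14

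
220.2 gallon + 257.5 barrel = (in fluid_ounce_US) 1.413e+06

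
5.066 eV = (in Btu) 7.693e-22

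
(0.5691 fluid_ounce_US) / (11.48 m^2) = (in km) 1.466e-09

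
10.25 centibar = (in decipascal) 1.025e+05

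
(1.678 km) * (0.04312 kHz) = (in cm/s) 7.236e+06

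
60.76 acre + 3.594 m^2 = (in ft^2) 2.647e+06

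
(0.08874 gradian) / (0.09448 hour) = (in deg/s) 0.0002348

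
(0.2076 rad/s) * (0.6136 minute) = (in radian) 7.643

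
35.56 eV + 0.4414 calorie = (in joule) 1.847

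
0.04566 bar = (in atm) 0.04506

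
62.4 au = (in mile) 5.8e+09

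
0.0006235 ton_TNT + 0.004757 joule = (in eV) 1.628e+25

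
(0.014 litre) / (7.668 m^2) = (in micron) 1.826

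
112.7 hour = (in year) 0.01287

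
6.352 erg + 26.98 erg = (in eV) 2.08e+13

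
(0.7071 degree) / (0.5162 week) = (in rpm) 3.775e-07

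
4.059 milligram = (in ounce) 0.0001432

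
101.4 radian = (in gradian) 6455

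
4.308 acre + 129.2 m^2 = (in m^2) 1.756e+04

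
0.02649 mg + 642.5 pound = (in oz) 1.028e+04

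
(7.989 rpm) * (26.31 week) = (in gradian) 8.475e+08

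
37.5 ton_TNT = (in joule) 1.569e+11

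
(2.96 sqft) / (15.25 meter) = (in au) 1.205e-13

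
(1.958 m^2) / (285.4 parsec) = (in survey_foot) 7.294e-19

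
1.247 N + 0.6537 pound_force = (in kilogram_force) 0.4237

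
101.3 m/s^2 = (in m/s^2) 101.3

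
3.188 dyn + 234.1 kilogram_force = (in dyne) 2.296e+08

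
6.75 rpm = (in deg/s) 40.5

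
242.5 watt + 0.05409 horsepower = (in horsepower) 0.3793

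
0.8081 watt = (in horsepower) 0.001084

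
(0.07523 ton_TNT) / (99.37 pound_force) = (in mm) 7.121e+08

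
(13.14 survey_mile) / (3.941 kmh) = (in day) 0.2236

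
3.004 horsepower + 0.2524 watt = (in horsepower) 3.004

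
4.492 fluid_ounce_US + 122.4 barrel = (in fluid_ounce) 6.58e+05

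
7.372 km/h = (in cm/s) 204.8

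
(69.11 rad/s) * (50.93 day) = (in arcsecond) 6.273e+13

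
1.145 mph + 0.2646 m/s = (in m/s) 0.7765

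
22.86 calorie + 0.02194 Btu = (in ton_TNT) 2.839e-08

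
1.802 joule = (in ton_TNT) 4.307e-10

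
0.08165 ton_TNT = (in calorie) 8.165e+07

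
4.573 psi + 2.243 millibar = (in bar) 0.3175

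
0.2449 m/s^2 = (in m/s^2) 0.2449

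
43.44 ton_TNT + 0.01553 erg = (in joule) 1.818e+11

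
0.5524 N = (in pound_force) 0.1242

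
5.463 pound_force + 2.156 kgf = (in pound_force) 10.22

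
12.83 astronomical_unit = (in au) 12.83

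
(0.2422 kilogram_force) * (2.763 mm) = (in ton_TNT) 1.568e-12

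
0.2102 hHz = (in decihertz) 210.2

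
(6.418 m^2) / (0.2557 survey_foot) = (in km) 0.08235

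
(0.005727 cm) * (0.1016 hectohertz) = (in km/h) 0.002095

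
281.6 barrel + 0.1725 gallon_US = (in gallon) 1.183e+04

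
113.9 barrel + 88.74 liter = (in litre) 1.82e+04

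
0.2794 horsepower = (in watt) 208.3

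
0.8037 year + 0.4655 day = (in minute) 4.231e+05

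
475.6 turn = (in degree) 1.712e+05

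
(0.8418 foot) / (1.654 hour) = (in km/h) 0.0001551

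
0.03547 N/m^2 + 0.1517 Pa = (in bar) 1.872e-06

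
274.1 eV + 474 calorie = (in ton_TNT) 4.74e-07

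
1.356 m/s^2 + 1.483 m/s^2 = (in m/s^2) 2.839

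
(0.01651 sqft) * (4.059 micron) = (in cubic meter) 6.226e-09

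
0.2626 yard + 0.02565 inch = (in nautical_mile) 0.00013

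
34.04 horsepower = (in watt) 2.538e+04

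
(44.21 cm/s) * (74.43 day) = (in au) 1.9e-05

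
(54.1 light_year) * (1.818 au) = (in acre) 3.44e+25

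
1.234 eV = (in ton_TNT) 4.725e-29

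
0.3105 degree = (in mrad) 5.419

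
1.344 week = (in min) 1.355e+04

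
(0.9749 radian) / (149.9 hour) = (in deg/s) 0.0001035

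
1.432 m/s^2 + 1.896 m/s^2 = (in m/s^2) 3.328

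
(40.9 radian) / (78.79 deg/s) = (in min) 0.4957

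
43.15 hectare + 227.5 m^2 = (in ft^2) 4.647e+06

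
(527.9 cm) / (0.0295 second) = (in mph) 400.3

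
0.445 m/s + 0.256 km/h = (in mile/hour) 1.155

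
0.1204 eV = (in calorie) 4.61e-21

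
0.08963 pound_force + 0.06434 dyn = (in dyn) 3.987e+04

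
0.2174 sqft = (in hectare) 2.02e-06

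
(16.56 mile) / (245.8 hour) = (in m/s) 0.03012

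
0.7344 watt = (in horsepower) 0.0009848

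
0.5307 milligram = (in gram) 0.0005307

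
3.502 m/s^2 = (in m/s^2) 3.502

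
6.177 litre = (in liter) 6.177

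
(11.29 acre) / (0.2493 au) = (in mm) 0.001225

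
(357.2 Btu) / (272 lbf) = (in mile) 0.1935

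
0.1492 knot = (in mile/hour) 0.1717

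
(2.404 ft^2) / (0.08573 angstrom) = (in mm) 2.605e+13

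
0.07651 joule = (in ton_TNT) 1.829e-11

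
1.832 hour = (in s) 6595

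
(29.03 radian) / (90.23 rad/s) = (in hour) 8.937e-05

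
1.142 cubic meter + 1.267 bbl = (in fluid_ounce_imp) 4.728e+04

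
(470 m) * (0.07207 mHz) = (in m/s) 0.03387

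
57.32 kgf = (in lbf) 126.4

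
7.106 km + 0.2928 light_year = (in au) 1.852e+04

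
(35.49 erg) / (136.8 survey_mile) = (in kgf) 1.644e-12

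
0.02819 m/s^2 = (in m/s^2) 0.02819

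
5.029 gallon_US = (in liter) 19.04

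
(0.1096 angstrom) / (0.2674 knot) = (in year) 2.526e-18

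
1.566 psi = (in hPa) 108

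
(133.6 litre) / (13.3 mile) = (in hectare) 6.242e-10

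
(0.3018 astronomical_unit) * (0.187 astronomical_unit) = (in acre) 3.121e+17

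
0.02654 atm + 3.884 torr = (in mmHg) 24.05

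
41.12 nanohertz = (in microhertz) 0.04112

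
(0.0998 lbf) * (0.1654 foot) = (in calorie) 0.005349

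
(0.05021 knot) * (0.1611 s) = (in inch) 0.1638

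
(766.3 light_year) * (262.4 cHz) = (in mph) 4.255e+19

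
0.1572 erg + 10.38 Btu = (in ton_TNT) 2.617e-06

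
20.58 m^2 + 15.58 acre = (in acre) 15.59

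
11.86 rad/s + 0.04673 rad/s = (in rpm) 113.7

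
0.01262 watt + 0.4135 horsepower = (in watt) 308.4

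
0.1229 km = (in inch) 4839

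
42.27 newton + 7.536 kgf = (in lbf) 26.12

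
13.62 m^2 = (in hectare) 0.001362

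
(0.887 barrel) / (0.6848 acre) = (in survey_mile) 3.162e-08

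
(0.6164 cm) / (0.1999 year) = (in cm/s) 9.778e-08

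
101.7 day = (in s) 8.787e+06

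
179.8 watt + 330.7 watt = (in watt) 510.5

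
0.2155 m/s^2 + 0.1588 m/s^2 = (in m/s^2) 0.3743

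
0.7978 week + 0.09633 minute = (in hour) 134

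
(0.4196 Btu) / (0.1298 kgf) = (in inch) 1.369e+04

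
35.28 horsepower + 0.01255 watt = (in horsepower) 35.28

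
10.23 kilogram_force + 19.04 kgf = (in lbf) 64.53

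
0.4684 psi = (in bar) 0.0323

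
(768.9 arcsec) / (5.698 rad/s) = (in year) 2.075e-11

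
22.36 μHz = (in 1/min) 0.001342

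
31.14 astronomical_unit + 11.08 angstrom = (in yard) 5.095e+12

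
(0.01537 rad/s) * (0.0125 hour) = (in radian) 0.6917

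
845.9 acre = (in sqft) 3.685e+07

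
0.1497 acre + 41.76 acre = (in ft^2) 1.826e+06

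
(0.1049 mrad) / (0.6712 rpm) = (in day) 1.727e-08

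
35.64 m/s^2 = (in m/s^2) 35.64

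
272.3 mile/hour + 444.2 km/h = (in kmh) 882.4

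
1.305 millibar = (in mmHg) 0.9788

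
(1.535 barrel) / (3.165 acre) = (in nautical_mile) 1.029e-08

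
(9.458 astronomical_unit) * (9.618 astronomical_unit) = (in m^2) 2.036e+24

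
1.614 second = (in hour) 0.0004483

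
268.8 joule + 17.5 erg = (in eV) 1.678e+21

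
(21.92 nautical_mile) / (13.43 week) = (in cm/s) 0.4998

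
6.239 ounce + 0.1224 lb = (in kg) 0.2324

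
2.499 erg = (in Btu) 2.369e-10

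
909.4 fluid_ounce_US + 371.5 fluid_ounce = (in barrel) 0.2383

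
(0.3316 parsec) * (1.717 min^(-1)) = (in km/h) 1.054e+15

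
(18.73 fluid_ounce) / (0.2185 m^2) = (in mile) 1.575e-06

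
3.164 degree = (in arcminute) 189.8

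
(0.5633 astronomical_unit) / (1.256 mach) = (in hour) 5.473e+04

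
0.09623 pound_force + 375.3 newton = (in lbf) 84.47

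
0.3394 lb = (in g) 153.9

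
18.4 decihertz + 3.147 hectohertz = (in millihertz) 3.165e+05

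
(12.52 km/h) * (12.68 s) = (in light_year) 4.661e-15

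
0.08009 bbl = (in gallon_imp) 2.801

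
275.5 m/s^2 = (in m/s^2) 275.5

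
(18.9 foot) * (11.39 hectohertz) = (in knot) 1.275e+04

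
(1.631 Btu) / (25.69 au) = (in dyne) 4.478e-05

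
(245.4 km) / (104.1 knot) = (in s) 4582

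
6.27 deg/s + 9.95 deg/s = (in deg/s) 16.22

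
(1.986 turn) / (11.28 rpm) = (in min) 0.1761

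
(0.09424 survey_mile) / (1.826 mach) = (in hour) 6.776e-05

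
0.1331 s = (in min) 0.002218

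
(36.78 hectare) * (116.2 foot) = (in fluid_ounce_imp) 4.585e+11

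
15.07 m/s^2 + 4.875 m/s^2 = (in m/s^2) 19.95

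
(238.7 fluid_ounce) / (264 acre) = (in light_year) 6.984e-25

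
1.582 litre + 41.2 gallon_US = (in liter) 157.5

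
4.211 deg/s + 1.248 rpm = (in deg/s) 11.7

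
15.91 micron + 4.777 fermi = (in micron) 15.91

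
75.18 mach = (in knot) 4.976e+04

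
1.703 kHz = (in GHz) 1.703e-06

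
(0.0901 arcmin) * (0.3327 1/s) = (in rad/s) 8.72e-06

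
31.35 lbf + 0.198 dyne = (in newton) 139.5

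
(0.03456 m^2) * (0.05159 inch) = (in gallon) 0.01196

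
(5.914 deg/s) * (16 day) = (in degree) 8.176e+06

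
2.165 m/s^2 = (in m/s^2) 2.165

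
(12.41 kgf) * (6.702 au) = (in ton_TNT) 2.916e+04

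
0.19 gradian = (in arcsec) 615.6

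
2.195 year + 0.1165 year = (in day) 843.7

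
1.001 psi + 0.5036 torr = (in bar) 0.06969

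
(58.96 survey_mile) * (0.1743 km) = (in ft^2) 1.78e+08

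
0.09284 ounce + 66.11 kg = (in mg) 6.611e+07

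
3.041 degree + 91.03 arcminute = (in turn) 0.01266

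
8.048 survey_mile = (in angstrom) 1.295e+14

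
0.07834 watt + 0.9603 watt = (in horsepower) 0.001393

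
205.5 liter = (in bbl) 1.293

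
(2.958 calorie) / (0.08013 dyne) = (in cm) 1.545e+09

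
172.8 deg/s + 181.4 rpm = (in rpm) 210.2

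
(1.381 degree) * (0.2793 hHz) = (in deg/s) 38.57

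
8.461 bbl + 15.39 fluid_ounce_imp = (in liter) 1346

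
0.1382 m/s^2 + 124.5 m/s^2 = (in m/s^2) 124.6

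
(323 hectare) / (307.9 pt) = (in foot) 9.756e+07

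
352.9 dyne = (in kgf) 0.0003599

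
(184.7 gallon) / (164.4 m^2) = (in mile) 2.643e-06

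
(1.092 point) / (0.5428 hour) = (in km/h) 7.097e-07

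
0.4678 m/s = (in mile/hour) 1.046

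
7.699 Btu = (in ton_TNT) 1.941e-06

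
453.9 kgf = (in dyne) 4.451e+08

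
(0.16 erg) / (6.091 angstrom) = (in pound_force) 5.905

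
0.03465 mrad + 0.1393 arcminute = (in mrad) 0.07517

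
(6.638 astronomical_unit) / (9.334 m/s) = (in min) 1.773e+09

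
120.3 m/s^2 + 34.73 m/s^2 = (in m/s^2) 155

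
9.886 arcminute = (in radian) 0.002876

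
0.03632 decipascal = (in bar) 3.632e-08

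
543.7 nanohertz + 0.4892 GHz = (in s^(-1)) 4.892e+08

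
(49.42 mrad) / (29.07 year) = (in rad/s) 5.391e-11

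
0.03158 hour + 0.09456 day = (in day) 0.09588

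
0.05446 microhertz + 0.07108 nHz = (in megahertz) 5.453e-14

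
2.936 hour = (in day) 0.1223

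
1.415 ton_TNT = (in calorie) 1.415e+09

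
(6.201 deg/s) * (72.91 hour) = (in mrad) 2.841e+07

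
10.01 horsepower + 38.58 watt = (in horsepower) 10.06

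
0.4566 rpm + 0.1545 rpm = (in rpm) 0.6111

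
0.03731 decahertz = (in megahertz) 3.731e-07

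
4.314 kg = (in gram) 4314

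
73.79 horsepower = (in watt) 5.503e+04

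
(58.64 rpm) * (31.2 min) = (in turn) 1830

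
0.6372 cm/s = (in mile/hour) 0.01425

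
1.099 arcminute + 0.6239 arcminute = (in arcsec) 103.4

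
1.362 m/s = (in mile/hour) 3.047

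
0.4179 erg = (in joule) 4.179e-08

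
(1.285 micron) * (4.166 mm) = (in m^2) 5.353e-09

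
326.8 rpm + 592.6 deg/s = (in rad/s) 44.57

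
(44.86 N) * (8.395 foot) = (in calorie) 27.43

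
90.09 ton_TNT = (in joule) 3.769e+11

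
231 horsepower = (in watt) 1.723e+05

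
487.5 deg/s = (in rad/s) 8.508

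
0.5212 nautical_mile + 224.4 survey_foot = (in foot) 3391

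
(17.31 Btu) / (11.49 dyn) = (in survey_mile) 9.876e+04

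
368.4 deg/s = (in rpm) 61.4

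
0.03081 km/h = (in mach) 2.513e-05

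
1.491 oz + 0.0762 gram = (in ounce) 1.494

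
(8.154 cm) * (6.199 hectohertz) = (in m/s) 50.55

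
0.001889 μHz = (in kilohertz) 1.889e-12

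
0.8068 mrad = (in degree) 0.04623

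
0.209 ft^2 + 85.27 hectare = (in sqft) 9.178e+06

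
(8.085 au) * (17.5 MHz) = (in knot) 4.114e+19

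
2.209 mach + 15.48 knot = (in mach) 2.232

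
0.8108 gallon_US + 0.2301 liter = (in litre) 3.299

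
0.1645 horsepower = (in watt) 122.7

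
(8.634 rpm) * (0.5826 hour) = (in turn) 301.8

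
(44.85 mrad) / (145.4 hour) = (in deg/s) 4.909e-06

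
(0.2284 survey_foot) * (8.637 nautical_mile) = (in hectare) 0.1114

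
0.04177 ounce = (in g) 1.184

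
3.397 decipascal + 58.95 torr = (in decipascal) 7.86e+04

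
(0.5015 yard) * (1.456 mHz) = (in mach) 1.961e-06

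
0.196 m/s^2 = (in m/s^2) 0.196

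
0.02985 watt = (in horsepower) 4.003e-05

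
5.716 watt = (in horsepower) 0.007665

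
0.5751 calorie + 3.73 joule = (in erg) 6.136e+07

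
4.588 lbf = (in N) 20.41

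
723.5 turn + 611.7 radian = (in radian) 5158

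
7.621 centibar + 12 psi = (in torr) 677.7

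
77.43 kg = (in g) 7.743e+04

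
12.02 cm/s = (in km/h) 0.4327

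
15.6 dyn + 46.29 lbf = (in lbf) 46.29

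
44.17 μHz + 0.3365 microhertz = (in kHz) 4.451e-08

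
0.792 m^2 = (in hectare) 7.92e-05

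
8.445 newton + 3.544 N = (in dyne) 1.199e+06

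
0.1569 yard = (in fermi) 1.435e+14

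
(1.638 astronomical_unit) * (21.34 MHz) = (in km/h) 1.883e+19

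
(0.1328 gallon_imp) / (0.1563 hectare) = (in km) 3.863e-10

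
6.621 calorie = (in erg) 2.77e+08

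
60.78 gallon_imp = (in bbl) 1.738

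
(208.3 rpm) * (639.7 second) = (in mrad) 1.395e+07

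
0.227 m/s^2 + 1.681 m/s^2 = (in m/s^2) 1.908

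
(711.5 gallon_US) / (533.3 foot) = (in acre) 4.094e-06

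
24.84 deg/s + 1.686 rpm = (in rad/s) 0.6101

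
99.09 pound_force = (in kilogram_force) 44.95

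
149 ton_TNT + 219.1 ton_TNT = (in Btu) 1.46e+09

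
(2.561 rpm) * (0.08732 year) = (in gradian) 4.702e+07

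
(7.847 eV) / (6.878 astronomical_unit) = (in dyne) 1.222e-25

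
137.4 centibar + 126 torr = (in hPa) 1542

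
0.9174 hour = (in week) 0.005461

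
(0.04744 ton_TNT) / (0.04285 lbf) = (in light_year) 1.101e-07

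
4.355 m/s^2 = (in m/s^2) 4.355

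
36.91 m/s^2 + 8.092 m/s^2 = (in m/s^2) 45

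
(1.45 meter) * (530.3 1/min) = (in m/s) 12.82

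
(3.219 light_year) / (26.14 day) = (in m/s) 1.348e+10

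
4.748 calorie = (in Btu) 0.01883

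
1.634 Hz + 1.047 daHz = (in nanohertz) 1.21e+10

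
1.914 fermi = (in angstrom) 1.914e-05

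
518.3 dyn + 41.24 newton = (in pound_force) 9.272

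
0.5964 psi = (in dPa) 4.112e+04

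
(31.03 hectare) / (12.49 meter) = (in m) 2.484e+04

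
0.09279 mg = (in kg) 9.279e-08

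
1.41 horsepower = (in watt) 1051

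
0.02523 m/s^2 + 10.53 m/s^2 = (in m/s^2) 10.56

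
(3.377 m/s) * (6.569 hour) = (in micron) 7.986e+10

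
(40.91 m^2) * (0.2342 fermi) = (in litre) 9.581e-12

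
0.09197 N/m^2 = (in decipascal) 0.9197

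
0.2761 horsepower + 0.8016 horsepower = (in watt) 803.6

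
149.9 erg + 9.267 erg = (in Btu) 1.509e-08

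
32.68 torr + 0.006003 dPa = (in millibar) 43.57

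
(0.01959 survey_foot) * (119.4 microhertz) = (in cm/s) 7.129e-05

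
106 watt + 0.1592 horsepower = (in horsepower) 0.3013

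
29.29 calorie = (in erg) 1.225e+09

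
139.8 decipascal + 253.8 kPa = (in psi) 36.81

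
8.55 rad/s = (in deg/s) 489.9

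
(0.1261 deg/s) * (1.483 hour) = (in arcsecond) 2.424e+06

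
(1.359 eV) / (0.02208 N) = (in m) 9.861e-18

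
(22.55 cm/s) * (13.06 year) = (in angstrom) 9.287e+17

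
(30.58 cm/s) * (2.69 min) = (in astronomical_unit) 3.299e-10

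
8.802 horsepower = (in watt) 6564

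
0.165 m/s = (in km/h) 0.594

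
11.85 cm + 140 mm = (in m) 0.2585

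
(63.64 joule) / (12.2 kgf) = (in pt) 1508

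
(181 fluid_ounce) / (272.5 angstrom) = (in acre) 48.54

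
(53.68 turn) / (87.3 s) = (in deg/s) 221.4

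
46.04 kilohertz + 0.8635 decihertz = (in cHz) 4.604e+06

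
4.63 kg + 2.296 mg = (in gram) 4630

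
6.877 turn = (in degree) 2476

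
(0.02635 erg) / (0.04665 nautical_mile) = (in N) 3.05e-11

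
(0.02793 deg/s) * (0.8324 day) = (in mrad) 3.506e+04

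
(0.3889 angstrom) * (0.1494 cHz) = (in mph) 1.3e-13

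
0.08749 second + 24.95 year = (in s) 7.868e+08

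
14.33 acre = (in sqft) 6.242e+05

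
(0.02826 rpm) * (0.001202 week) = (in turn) 0.3424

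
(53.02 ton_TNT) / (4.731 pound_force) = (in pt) 2.988e+13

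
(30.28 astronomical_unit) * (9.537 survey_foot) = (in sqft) 1.417e+14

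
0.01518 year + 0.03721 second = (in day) 5.541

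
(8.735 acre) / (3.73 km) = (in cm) 947.7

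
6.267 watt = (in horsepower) 0.008404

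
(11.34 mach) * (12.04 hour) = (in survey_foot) 5.491e+08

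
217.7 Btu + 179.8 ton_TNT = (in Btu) 7.13e+08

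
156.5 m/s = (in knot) 304.2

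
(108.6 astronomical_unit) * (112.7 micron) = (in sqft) 1.971e+10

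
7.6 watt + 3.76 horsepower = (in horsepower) 3.77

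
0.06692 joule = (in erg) 6.692e+05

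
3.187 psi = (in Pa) 2.197e+04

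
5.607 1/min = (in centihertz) 9.345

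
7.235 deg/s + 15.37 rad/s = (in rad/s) 15.5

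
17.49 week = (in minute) 1.763e+05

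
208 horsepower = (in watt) 1.551e+05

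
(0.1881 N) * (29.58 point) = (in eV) 1.225e+16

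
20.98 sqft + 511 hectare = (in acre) 1263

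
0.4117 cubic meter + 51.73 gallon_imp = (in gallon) 170.9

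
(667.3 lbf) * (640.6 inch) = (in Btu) 45.78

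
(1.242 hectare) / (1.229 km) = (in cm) 1011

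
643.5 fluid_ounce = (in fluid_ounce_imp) 669.8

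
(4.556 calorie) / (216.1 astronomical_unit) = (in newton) 5.897e-13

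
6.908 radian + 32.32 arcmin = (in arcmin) 2.378e+04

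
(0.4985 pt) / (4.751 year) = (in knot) 2.282e-12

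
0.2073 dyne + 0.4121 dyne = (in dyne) 0.6194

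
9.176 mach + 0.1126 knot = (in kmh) 1.125e+04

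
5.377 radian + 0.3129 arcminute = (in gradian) 342.3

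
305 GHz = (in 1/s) 3.05e+11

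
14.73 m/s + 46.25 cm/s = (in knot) 29.53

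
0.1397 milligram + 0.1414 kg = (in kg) 0.1414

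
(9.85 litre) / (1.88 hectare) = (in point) 0.001485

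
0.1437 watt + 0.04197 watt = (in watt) 0.1857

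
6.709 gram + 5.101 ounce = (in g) 151.3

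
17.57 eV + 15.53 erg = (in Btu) 1.472e-09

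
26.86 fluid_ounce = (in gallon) 0.2098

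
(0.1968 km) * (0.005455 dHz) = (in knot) 0.2087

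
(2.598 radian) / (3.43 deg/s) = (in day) 0.0005023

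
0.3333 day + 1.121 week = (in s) 7.068e+05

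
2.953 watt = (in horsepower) 0.00396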